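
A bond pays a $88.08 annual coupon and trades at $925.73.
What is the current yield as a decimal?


Formula: Current yield = annual coupon / price
Substituting: CY = $88.08 / $925.73
CY = 0.095147

0.095147


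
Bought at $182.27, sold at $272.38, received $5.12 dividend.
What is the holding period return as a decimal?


Formula: HPR = (P1 - P0 + D) / P0
Gain: $272.38 - $182.27 + $5.12 = $95.23
HPR = $95.23 / $182.27 = 0.5225

0.5225


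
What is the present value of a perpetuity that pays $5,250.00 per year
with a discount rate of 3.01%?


Formula: PV = C / r
Substituting: PV = $5,250.00 / 0.0301
PV = $174,418.60

$174,418.60


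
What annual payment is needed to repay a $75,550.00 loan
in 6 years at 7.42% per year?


Formula: PMT = PV * r / (1 - (1+r)^(-n))
Denominator: 1 - (1 + 0.0742)^(-6) = 0.349138
Numerator: $75,550.00 * 0.0742 = 5605.81
PMT = 5605.81 / 0.349138 = $16,056.16

$16,056.16


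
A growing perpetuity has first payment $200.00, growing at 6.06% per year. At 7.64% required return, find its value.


Formula: PV = C / (r - g)
Spread: r - g = 0.0764 - 0.0606 = 0.0158
Substituting: PV = $200.00 / 0.0158
PV = $12,658.23

$12,658.23


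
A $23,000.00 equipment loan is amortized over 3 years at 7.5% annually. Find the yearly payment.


Formula: PMT = PV * r / (1 - (1+r)^(-n))
Denominator: 1 - (1 + 0.075)^(-3) = 0.195039
Numerator: $23,000.00 * 0.075 = 1725.0
PMT = 1725.0 / 0.195039 = $8,844.37

$8,844.37


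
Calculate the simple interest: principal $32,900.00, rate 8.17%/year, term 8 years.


Formula: I = P * r * t
Substituting: I = $32,900.00 * 0.0817 * 8
Step: I = $32,900.00 * 0.6536
I = $21,503.44

$21,503.44


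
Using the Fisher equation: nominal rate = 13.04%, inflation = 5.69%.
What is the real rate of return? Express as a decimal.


Formula: (1 + r_real) = (1 + r_nom) / (1 + inflation)
Substituting: (1 + r_real) = 1.1304 / 1.0569
(1 + r_real) = 1.069543
r_real = 1.069543 - 1 = 0.069543

0.069543


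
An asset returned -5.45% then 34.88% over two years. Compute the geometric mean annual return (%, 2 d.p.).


Formula: Geometric mean = ((1+r1)*(1+r2))^(1/2) - 1
Product: (1 + -0.0545) * (1 + 0.3488) = 0.9455 * 1.3488 = 1.27529
Square root: 1.27529^0.5 = 1.129288
Geometric mean = 1.129288 - 1 = 0.129288
As percentage: 12.93%

12.93%


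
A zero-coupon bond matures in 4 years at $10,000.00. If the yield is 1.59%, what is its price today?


Formula: Price = FV / (1 + r)^n
Substituting: Price = $10,000.00 / (1 + 0.0159)^4
Discount factor: (1.0159)^4 = 1.065133
Price = $10,000.00 / 1.065133 = $9,388.50

$9,388.50


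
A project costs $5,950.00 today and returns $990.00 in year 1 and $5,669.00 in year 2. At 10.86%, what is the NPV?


Formula: NPV = C0 + C1/(1+r) + C2/(1+r)^2
Discount C1: $990.00 / (1 + 0.1086) = $893.02
Discount C2: $5,669.00 / (1 + 0.1086)^2 = $4,612.72
NPV = -$5,950.00 + $893.02 + $4,612.72 = -$444.27

-$444.27


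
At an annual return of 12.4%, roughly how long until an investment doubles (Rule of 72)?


Formula: Years ≈ 72 / r
Substituting: Years ≈ 72 / 12.4
Years ≈ 5.8

5.8 years


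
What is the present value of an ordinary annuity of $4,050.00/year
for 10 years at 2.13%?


Formula: PV = PMT * (1 - (1+r)^(-n)) / r
Discount factor: (1 + 0.0213)^(-10) = 0.809966
Bracket: 1 - 0.809966 = 0.190034
PV = $4,050.00 * 0.190034 / 0.0213 = $36,133.26

$36,133.26


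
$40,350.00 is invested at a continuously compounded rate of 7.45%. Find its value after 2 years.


Formula: FV = P * e^(r*t)
Exponent: r*t = 0.0745 * 2 = 0.149
e^(0.149) = 1.160673
FV = $40,350.00 * 1.160673 = $46,833.16

$46,833.16


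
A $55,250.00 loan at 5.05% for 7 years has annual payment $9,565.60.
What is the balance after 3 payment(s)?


Formula: Balance = PV*(1+r)^k - PMT*((1+r)^k - 1)/r
Growth: (1 + 0.0505)^3 = 1.15928
Accumulated factor: ((1+r)^k - 1)/r = 3.15405
Balance = $55,250.00 * 1.15928 - $9,565.60 * 3.15405
Balance = $33,879.81

$33,879.81


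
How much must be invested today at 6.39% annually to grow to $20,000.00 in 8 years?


Formula: PV = FV / (1 + r)^n
Substituting: PV = $20,000.00 / (1 + 0.0639)^8
Discount factor: (1.0639)^8 = 1.64137
PV = $20,000.00 / 1.64137 = $12,184.94

$12,184.94


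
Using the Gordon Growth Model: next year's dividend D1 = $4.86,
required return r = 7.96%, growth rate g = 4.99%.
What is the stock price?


Formula: P = D1 / (r - g)
Spread: r - g = 0.0796 - 0.0499 = 0.0297
Substituting: P = $4.86 / 0.0297
P = $163.64

$163.64


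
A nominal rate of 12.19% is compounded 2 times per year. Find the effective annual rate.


Formula: EAR = (1 + r/m)^m - 1
Period rate: r/m = 0.1219 / 2 = 0.06095
Compounding: (1 + 0.06095)^2 = 1.125615
EAR = 1.125615 - 1 = 0.125615

0.125615


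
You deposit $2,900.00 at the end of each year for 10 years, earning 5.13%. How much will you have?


Formula: FV = PMT * ((1+r)^n - 1) / r
Growth factor: (1 + 0.0513)^10 = 1.649175
Numerator: 1.649175 - 1 = 0.649175
FV = $2,900.00 * 0.649175 / 0.0513 = $36,697.98

$36,697.98


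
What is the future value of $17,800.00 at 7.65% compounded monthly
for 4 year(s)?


Formula: FV = P * (1 + r/m)^(m*t)
Period rate: r/m = 0.0765 / 12 = 0.006375
Total periods: m*t = 12 * 4 = 48
Growth factor: (1 + 0.006375)^48 = 1.356664
FV = $17,800.00 * 1.356664 = $24,148.62

$24,148.62


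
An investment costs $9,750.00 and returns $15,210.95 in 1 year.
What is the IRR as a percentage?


Formula: IRR = C1/C0 - 1
Substituting: IRR = $15,210.95 / $9,750.00 - 1
Ratio: 1.560097 - 1 = 0.560097
IRR = 56.0097%

56.0097%


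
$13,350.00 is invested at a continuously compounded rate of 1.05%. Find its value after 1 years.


Formula: FV = P * e^(r*t)
Exponent: r*t = 0.0105 * 1 = 0.0105
e^(0.0105) = 1.010555
FV = $13,350.00 * 1.010555 = $13,490.91

$13,490.91


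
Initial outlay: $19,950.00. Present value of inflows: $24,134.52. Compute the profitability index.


Formula: PI = PV(cash flows) / initial investment
Substituting: PI = $24,134.52 / $19,950.00
PI = 1.2098

1.2098


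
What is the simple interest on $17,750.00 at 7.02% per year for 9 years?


Formula: I = P * r * t
Substituting: I = $17,750.00 * 0.0702 * 9
Step: I = $17,750.00 * 0.6318
I = $11,214.45

$11,214.45


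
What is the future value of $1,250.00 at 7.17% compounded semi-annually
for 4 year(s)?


Formula: FV = P * (1 + r/m)^(m*t)
Period rate: r/m = 0.0717 / 2 = 0.03585
Total periods: m*t = 2 * 4 = 8
Growth factor: (1 + 0.03585)^8 = 1.325485
FV = $1,250.00 * 1.325485 = $1,656.86

$1,656.86


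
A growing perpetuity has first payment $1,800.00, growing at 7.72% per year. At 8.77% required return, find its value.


Formula: PV = C / (r - g)
Spread: r - g = 0.0877 - 0.0772 = 0.0105
Substituting: PV = $1,800.00 / 0.0105
PV = $171,428.57

$171,428.57


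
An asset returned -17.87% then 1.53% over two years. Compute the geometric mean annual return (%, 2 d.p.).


Formula: Geometric mean = ((1+r1)*(1+r2))^(1/2) - 1
Product: (1 + -0.1787) * (1 + 0.0153) = 0.8213 * 1.0153 = 0.833866
Square root: 0.833866^0.5 = 0.913163
Geometric mean = 0.913163 - 1 = -0.086837
As percentage: -8.68%

-8.68%


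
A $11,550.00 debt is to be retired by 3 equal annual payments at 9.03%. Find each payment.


Formula: PMT = PV * r / (1 - (1+r)^(-n))
Denominator: 1 - (1 + 0.0903)^(-3) = 0.228454
Numerator: $11,550.00 * 0.0903 = 1042.965
PMT = 1042.965 / 0.228454 = $4,565.32

$4,565.32


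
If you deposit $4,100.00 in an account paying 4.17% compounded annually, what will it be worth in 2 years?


Formula: FV = P * (1 + r)^n
Substituting: FV = $4,100.00 * (1 + 0.0417)^2
Growth factor: (1.0417)^2 = 1.085139
FV = $4,100.00 * 1.085139 = $4,449.07

$4,449.07


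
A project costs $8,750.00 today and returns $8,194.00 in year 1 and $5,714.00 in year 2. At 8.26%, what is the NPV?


Formula: NPV = C0 + C1/(1+r) + C2/(1+r)^2
Discount C1: $8,194.00 / (1 + 0.0826) = $7,568.82
Discount C2: $5,714.00 / (1 + 0.0826)^2 = $4,875.33
NPV = -$8,750.00 + $7,568.82 + $4,875.33 = $3,694.15

$3,694.15


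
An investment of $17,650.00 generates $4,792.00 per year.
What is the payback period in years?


Formula: Payback = investment / annual cash flow
Substituting: Payback = $17,650.00 / $4,792.00
Payback = 3.6832 years

3.6832 years


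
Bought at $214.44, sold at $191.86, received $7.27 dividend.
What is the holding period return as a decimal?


Formula: HPR = (P1 - P0 + D) / P0
Gain: $191.86 - $214.44 + $7.27 = -$15.31
HPR = -$15.31 / $214.44 = -0.0714

-0.0714


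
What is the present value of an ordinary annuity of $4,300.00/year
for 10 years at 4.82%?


Formula: PV = PMT * (1 - (1+r)^(-n)) / r
Discount factor: (1 + 0.0482)^(-10) = 0.624537
Bracket: 1 - 0.624537 = 0.375463
PV = $4,300.00 * 0.375463 / 0.0482 = $33,495.63

$33,495.63


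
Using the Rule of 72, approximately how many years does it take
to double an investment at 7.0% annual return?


Formula: Years ≈ 72 / r
Substituting: Years ≈ 72 / 7.0
Years ≈ 10.3

10.3 years


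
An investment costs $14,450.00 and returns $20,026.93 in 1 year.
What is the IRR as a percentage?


Formula: IRR = C1/C0 - 1
Substituting: IRR = $20,026.93 / $14,450.00 - 1
Ratio: 1.385947 - 1 = 0.385947
IRR = 38.5947%

38.5947%


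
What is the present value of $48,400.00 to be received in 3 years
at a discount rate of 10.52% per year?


Formula: PV = FV / (1 + r)^n
Substituting: PV = $48,400.00 / (1 + 0.1052)^3
Discount factor: (1.1052)^3 = 1.349965
PV = $48,400.00 / 1.349965 = $35,852.77

$35,852.77


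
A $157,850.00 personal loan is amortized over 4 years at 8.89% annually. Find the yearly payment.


Formula: PMT = PV * r / (1 - (1+r)^(-n))
Denominator: 1 - (1 + 0.0889)^(-4) = 0.288708
Numerator: $157,850.00 * 0.0889 = 14032.865
PMT = 14032.865 / 0.288708 = $48,605.76

$48,605.76


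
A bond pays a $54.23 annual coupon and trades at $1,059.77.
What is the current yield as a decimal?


Formula: Current yield = annual coupon / price
Substituting: CY = $54.23 / $1,059.77
CY = 0.051171

0.051171


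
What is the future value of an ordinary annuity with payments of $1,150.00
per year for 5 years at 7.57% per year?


Formula: FV = PMT * ((1+r)^n - 1) / r
Growth factor: (1 + 0.0757)^5 = 1.44031
Numerator: 1.44031 - 1 = 0.44031
FV = $1,150.00 * 0.44031 / 0.0757 = $6,688.98

$6,688.98


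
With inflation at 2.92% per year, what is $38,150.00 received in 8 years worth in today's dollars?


Formula: Real value = nominal / (1 + inflation)^years
Price level: (1 + 0.0292)^8 = 1.25892
Real value = $38,150.00 / 1.25892 = $30,303.75

$30,303.75


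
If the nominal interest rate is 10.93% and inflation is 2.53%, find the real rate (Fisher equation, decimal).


Formula: (1 + r_real) = (1 + r_nom) / (1 + inflation)
Substituting: (1 + r_real) = 1.1093 / 1.0253
(1 + r_real) = 1.081927
r_real = 1.081927 - 1 = 0.081927

0.081927


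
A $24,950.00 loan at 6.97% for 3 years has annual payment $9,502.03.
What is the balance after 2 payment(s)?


Formula: Balance = PV*(1+r)^k - PMT*((1+r)^k - 1)/r
Growth: (1 + 0.0697)^2 = 1.144258
Accumulated factor: ((1+r)^k - 1)/r = 2.0697
Balance = $24,950.00 * 1.144258 - $9,502.03 * 2.0697
Balance = $8,882.89

$8,882.89


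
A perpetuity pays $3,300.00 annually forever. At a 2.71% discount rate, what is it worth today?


Formula: PV = C / r
Substituting: PV = $3,300.00 / 0.0271
PV = $121,771.22

$121,771.22


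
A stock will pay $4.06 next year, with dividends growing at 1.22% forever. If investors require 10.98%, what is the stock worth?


Formula: P = D1 / (r - g)
Spread: r - g = 0.1098 - 0.0122 = 0.0976
Substituting: P = $4.06 / 0.0976
P = $41.60

$41.60


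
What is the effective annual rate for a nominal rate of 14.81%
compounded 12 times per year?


Formula: EAR = (1 + r/m)^m - 1
Period rate: r/m = 0.1481 / 12 = 0.012342
Compounding: (1 + 0.012342)^12 = 1.158578
EAR = 1.158578 - 1 = 0.158578

0.158578


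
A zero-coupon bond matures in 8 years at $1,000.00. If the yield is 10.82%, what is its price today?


Formula: Price = FV / (1 + r)^n
Substituting: Price = $1,000.00 / (1 + 0.1082)^8
Discount factor: (1.1082)^8 = 2.27481
Price = $1,000.00 / 2.27481 = $439.60

$439.60


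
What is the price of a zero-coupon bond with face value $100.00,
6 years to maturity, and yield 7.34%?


Formula: Price = FV / (1 + r)^n
Substituting: Price = $100.00 / (1 + 0.0734)^6
Discount factor: (1.0734)^6 = 1.529571
Price = $100.00 / 1.529571 = $65.38

$65.38


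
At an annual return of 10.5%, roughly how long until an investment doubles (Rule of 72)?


Formula: Years ≈ 72 / r
Substituting: Years ≈ 72 / 10.5
Years ≈ 6.9

6.9 years


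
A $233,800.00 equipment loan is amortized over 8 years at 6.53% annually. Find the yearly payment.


Formula: PMT = PV * r / (1 - (1+r)^(-n))
Denominator: 1 - (1 + 0.0653)^(-8) = 0.397129
Numerator: $233,800.00 * 0.0653 = 15267.14
PMT = 15267.14 / 0.397129 = $38,443.81

$38,443.81


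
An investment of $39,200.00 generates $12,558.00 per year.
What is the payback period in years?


Formula: Payback = investment / annual cash flow
Substituting: Payback = $39,200.00 / $12,558.00
Payback = 3.1215 years

3.1215 years


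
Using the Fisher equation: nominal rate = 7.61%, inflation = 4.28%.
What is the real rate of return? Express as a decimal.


Formula: (1 + r_real) = (1 + r_nom) / (1 + inflation)
Substituting: (1 + r_real) = 1.0761 / 1.0428
(1 + r_real) = 1.031933
r_real = 1.031933 - 1 = 0.031933

0.031933


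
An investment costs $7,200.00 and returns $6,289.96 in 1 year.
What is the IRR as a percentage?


Formula: IRR = C1/C0 - 1
Substituting: IRR = $6,289.96 / $7,200.00 - 1
Ratio: 0.873606 - 1 = -0.126394
IRR = -12.6394%

-12.6394%


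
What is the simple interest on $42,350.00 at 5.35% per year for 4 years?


Formula: I = P * r * t
Substituting: I = $42,350.00 * 0.0535 * 4
Step: I = $42,350.00 * 0.214
I = $9,062.90

$9,062.90


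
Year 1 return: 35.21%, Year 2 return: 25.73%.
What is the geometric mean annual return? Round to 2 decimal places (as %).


Formula: Geometric mean = ((1+r1)*(1+r2))^(1/2) - 1
Product: (1 + 0.3521) * (1 + 0.2573) = 1.3521 * 1.2573 = 1.699995
Square root: 1.699995^0.5 = 1.303839
Geometric mean = 1.303839 - 1 = 0.303839
As percentage: 30.38%

30.38%


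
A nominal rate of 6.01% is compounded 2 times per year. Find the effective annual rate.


Formula: EAR = (1 + r/m)^m - 1
Period rate: r/m = 0.0601 / 2 = 0.03005
Compounding: (1 + 0.03005)^2 = 1.061003
EAR = 1.061003 - 1 = 0.061003

0.061003


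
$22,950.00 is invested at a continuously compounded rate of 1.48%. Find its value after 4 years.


Formula: FV = P * e^(r*t)
Exponent: r*t = 0.0148 * 4 = 0.0592
e^(0.0592) = 1.060987
FV = $22,950.00 * 1.060987 = $24,349.66

$24,349.66


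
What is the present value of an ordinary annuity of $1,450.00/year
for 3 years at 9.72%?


Formula: PV = PMT * (1 - (1+r)^(-n)) / r
Discount factor: (1 + 0.0972)^(-3) = 0.757081
Bracket: 1 - 0.757081 = 0.242919
PV = $1,450.00 * 0.242919 / 0.0972 = $3,623.79

$3,623.79


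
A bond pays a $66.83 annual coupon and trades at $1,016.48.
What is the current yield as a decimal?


Formula: Current yield = annual coupon / price
Substituting: CY = $66.83 / $1,016.48
CY = 0.065746

0.065746


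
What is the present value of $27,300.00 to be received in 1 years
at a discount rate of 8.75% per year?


Formula: PV = FV / (1 + r)^n
Substituting: PV = $27,300.00 / (1 + 0.0875)^1
Discount factor: (1.0875)^1 = 1.0875
PV = $27,300.00 / 1.0875 = $25,103.45

$25,103.45


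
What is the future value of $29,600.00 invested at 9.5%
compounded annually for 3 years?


Formula: FV = P * (1 + r)^n
Substituting: FV = $29,600.00 * (1 + 0.095)^3
Growth factor: (1.095)^3 = 1.312932
FV = $29,600.00 * 1.312932 = $38,862.80

$38,862.80


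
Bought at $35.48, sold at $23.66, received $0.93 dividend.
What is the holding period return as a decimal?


Formula: HPR = (P1 - P0 + D) / P0
Gain: $23.66 - $35.48 + $0.93 = -$10.89
HPR = -$10.89 / $35.48 = -0.3069

-0.3069


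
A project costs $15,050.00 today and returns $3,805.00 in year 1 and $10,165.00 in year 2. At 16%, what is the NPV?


Formula: NPV = C0 + C1/(1+r) + C2/(1+r)^2
Discount C1: $3,805.00 / (1 + 0.16) = $3,280.17
Discount C2: $10,165.00 / (1 + 0.16)^2 = $7,554.25
NPV = -$15,050.00 + $3,280.17 + $7,554.25 = -$4,215.58

-$4,215.58


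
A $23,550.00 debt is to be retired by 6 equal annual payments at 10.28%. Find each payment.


Formula: PMT = PV * r / (1 - (1+r)^(-n))
Denominator: 1 - (1 + 0.1028)^(-6) = 0.444071
Numerator: $23,550.00 * 0.1028 = 2420.94
PMT = 2420.94 / 0.444071 = $5,451.70

$5,451.70


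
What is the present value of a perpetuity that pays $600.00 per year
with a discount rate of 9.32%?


Formula: PV = C / r
Substituting: PV = $600.00 / 0.0932
PV = $6,437.77

$6,437.77


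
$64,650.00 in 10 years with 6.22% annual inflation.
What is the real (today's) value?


Formula: Real value = nominal / (1 + inflation)^years
Price level: (1 + 0.0622)^10 = 1.828365
Real value = $64,650.00 / 1.828365 = $35,359.45

$35,359.45


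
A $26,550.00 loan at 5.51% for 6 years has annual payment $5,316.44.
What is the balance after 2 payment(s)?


Formula: Balance = PV*(1+r)^k - PMT*((1+r)^k - 1)/r
Growth: (1 + 0.0551)^2 = 1.113236
Accumulated factor: ((1+r)^k - 1)/r = 2.0551
Balance = $26,550.00 * 1.113236 - $5,316.44 * 2.0551
Balance = $18,630.60

$18,630.60


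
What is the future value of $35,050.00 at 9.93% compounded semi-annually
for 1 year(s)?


Formula: FV = P * (1 + r/m)^(m*t)
Period rate: r/m = 0.0993 / 2 = 0.04965
Total periods: m*t = 2 * 1 = 2
Growth factor: (1 + 0.04965)^2 = 1.101765
FV = $35,050.00 * 1.101765 = $38,616.87

$38,616.87


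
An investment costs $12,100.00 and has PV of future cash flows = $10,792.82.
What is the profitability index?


Formula: PI = PV(cash flows) / initial investment
Substituting: PI = $10,792.82 / $12,100.00
PI = 0.892

0.892


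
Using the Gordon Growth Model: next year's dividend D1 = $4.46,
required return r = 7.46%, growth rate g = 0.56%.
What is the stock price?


Formula: P = D1 / (r - g)
Spread: r - g = 0.0746 - 0.0056 = 0.069
Substituting: P = $4.46 / 0.069
P = $64.64

$64.64


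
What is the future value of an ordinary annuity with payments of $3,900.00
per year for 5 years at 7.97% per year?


Formula: FV = PMT * ((1+r)^n - 1) / r
Growth factor: (1 + 0.0797)^5 = 1.467288
Numerator: 1.467288 - 1 = 0.467288
FV = $3,900.00 * 0.467288 / 0.0797 = $22,866.06

$22,866.06


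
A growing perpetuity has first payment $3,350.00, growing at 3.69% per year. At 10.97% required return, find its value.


Formula: PV = C / (r - g)
Spread: r - g = 0.1097 - 0.0369 = 0.0728
Substituting: PV = $3,350.00 / 0.0728
PV = $46,016.48

$46,016.48


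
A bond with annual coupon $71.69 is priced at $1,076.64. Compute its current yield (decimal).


Formula: Current yield = annual coupon / price
Substituting: CY = $71.69 / $1,076.64
CY = 0.066587

0.066587


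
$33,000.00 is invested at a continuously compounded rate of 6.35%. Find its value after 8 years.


Formula: FV = P * e^(r*t)
Exponent: r*t = 0.0635 * 8 = 0.508
e^(0.508) = 1.661964
FV = $33,000.00 * 1.661964 = $54,844.81

$54,844.81


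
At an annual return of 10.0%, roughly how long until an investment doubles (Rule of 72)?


Formula: Years ≈ 72 / r
Substituting: Years ≈ 72 / 10.0
Years ≈ 7.2

7.2 years


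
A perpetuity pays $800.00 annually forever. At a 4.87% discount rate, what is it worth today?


Formula: PV = C / r
Substituting: PV = $800.00 / 0.0487
PV = $16,427.10

$16,427.10


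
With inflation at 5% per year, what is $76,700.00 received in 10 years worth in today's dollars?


Formula: Real value = nominal / (1 + inflation)^years
Price level: (1 + 0.05)^10 = 1.628895
Real value = $76,700.00 / 1.628895 = $47,087.15

$47,087.15


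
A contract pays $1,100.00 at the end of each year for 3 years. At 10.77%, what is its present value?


Formula: PV = PMT * (1 - (1+r)^(-n)) / r
Discount factor: (1 + 0.1077)^(-3) = 0.735756
Bracket: 1 - 0.735756 = 0.264244
PV = $1,100.00 * 0.264244 / 0.1077 = $2,698.88

$2,698.88


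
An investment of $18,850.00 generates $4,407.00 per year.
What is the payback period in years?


Formula: Payback = investment / annual cash flow
Substituting: Payback = $18,850.00 / $4,407.00
Payback = 4.2773 years

4.2773 years


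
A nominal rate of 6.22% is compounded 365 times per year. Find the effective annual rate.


Formula: EAR = (1 + r/m)^m - 1
Period rate: r/m = 0.0622 / 365 = 0.00017
Compounding: (1 + 0.00017)^365 = 1.06417
EAR = 1.06417 - 1 = 0.06417

0.06417


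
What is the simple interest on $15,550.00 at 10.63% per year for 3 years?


Formula: I = P * r * t
Substituting: I = $15,550.00 * 0.1063 * 3
Step: I = $15,550.00 * 0.3189
I = $4,958.90

$4,958.90


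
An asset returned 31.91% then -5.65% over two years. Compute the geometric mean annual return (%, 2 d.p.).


Formula: Geometric mean = ((1+r1)*(1+r2))^(1/2) - 1
Product: (1 + 0.3191) * (1 + -0.0565) = 1.3191 * 0.9435 = 1.244571
Square root: 1.244571^0.5 = 1.115603
Geometric mean = 1.115603 - 1 = 0.115603
As percentage: 11.56%

11.56%


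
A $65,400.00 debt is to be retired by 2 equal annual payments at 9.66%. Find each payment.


Formula: PMT = PV * r / (1 - (1+r)^(-n))
Denominator: 1 - (1 + 0.0966)^(-2) = 0.168421
Numerator: $65,400.00 * 0.0966 = 6317.64
PMT = 6317.64 / 0.168421 = $37,511.00

$37,511.00


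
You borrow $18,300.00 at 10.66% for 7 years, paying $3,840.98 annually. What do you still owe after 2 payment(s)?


Formula: Balance = PV*(1+r)^k - PMT*((1+r)^k - 1)/r
Growth: (1 + 0.1066)^2 = 1.224564
Accumulated factor: ((1+r)^k - 1)/r = 2.1066
Balance = $18,300.00 * 1.224564 - $3,840.98 * 2.1066
Balance = $14,318.10

$14,318.10


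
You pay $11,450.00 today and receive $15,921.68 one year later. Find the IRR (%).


Formula: IRR = C1/C0 - 1
Substituting: IRR = $15,921.68 / $11,450.00 - 1
Ratio: 1.39054 - 1 = 0.39054
IRR = 39.054%

39.054%


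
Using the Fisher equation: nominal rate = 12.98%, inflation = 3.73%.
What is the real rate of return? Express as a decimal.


Formula: (1 + r_real) = (1 + r_nom) / (1 + inflation)
Substituting: (1 + r_real) = 1.1298 / 1.0373
(1 + r_real) = 1.089174
r_real = 1.089174 - 1 = 0.089174

0.089174


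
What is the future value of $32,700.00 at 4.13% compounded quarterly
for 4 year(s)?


Formula: FV = P * (1 + r/m)^(m*t)
Period rate: r/m = 0.0413 / 4 = 0.010325
Total periods: m*t = 4 * 4 = 16
Growth factor: (1 + 0.010325)^16 = 1.17863
FV = $32,700.00 * 1.17863 = $38,541.21

$38,541.21


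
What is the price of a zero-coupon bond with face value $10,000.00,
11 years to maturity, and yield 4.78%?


Formula: Price = FV / (1 + r)^n
Substituting: Price = $10,000.00 / (1 + 0.0478)^11
Discount factor: (1.0478)^11 = 1.67133
Price = $10,000.00 / 1.67133 = $5,983.26

$5,983.26


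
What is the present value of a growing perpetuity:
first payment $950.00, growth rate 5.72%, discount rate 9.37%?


Formula: PV = C / (r - g)
Spread: r - g = 0.0937 - 0.0572 = 0.0365
Substituting: PV = $950.00 / 0.0365
PV = $26,027.40

$26,027.40


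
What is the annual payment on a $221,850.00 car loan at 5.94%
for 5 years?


Formula: PMT = PV * r / (1 - (1+r)^(-n))
Denominator: 1 - (1 + 0.0594)^(-5) = 0.250623
Numerator: $221,850.00 * 0.0594 = 13177.89
PMT = 13177.89 / 0.250623 = $52,580.46

$52,580.46


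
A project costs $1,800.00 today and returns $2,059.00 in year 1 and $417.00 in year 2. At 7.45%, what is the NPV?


Formula: NPV = C0 + C1/(1+r) + C2/(1+r)^2
Discount C1: $2,059.00 / (1 + 0.0745) = $1,916.24
Discount C2: $417.00 / (1 + 0.0745)^2 = $361.18
NPV = -$1,800.00 + $1,916.24 + $361.18 = $477.42

$477.42


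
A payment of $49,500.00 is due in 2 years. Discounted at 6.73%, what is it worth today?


Formula: PV = FV / (1 + r)^n
Substituting: PV = $49,500.00 / (1 + 0.0673)^2
Discount factor: (1.0673)^2 = 1.139129
PV = $49,500.00 / 1.139129 = $43,454.24

$43,454.24


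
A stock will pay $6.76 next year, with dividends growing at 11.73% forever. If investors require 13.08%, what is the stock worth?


Formula: P = D1 / (r - g)
Spread: r - g = 0.1308 - 0.1173 = 0.0135
Substituting: P = $6.76 / 0.0135
P = $500.74

$500.74


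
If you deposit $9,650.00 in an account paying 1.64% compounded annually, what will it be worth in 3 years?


Formula: FV = P * (1 + r)^n
Substituting: FV = $9,650.00 * (1 + 0.0164)^3
Growth factor: (1.0164)^3 = 1.050011
FV = $9,650.00 * 1.050011 = $10,132.61

$10,132.61


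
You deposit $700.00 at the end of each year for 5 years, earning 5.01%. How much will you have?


Formula: FV = PMT * ((1+r)^n - 1) / r
Growth factor: (1 + 0.0501)^5 = 1.276889
Numerator: 1.276889 - 1 = 0.276889
FV = $700.00 * 0.276889 / 0.0501 = $3,868.71

$3,868.71


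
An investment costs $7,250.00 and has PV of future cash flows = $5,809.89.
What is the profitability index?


Formula: PI = PV(cash flows) / initial investment
Substituting: PI = $5,809.89 / $7,250.00
PI = 0.8014

0.8014


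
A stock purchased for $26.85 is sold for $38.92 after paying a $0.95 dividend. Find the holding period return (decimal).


Formula: HPR = (P1 - P0 + D) / P0
Gain: $38.92 - $26.85 + $0.95 = $13.02
HPR = $13.02 / $26.85 = 0.4849

0.4849


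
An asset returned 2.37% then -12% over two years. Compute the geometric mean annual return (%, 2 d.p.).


Formula: Geometric mean = ((1+r1)*(1+r2))^(1/2) - 1
Product: (1 + 0.0237) * (1 + -0.12) = 1.0237 * 0.88 = 0.900856
Square root: 0.900856^0.5 = 0.949134
Geometric mean = 0.949134 - 1 = -0.050866
As percentage: -5.09%

-5.09%


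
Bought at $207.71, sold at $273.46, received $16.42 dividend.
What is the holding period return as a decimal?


Formula: HPR = (P1 - P0 + D) / P0
Gain: $273.46 - $207.71 + $16.42 = $82.17
HPR = $82.17 / $207.71 = 0.3956

0.3956


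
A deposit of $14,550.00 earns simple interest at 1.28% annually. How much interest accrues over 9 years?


Formula: I = P * r * t
Substituting: I = $14,550.00 * 0.0128 * 9
Step: I = $14,550.00 * 0.1152
I = $1,676.16

$1,676.16


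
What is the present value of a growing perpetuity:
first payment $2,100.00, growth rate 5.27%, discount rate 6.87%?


Formula: PV = C / (r - g)
Spread: r - g = 0.0687 - 0.0527 = 0.016
Substituting: PV = $2,100.00 / 0.016
PV = $131,250.00

$131,250.00


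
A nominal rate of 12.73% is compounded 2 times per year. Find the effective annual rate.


Formula: EAR = (1 + r/m)^m - 1
Period rate: r/m = 0.1273 / 2 = 0.06365
Compounding: (1 + 0.06365)^2 = 1.131351
EAR = 1.131351 - 1 = 0.131351

0.131351


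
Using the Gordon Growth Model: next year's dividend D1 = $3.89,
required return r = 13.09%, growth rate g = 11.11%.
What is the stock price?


Formula: P = D1 / (r - g)
Spread: r - g = 0.1309 - 0.1111 = 0.0198
Substituting: P = $3.89 / 0.0198
P = $196.46

$196.46


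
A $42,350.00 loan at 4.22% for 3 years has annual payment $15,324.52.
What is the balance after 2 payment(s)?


Formula: Balance = PV*(1+r)^k - PMT*((1+r)^k - 1)/r
Growth: (1 + 0.0422)^2 = 1.086181
Accumulated factor: ((1+r)^k - 1)/r = 2.0422
Balance = $42,350.00 * 1.086181 - $15,324.52 * 2.0422
Balance = $14,704.02

$14,704.02


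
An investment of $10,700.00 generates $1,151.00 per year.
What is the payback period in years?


Formula: Payback = investment / annual cash flow
Substituting: Payback = $10,700.00 / $1,151.00
Payback = 9.2963 years

9.2963 years


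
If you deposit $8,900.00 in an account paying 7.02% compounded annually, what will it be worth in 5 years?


Formula: FV = P * (1 + r)^n
Substituting: FV = $8,900.00 * (1 + 0.0702)^5
Growth factor: (1.0702)^5 = 1.403863
FV = $8,900.00 * 1.403863 = $12,494.38

$12,494.38


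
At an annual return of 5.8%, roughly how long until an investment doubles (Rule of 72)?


Formula: Years ≈ 72 / r
Substituting: Years ≈ 72 / 5.8
Years ≈ 12.4

12.4 years


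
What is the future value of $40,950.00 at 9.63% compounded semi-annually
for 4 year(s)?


Formula: FV = P * (1 + r/m)^(m*t)
Period rate: r/m = 0.0963 / 2 = 0.04815
Total periods: m*t = 2 * 4 = 8
Growth factor: (1 + 0.04815)^8 = 1.456758
FV = $40,950.00 * 1.456758 = $59,654.25

$59,654.25


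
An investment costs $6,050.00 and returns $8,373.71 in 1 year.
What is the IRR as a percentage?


Formula: IRR = C1/C0 - 1
Substituting: IRR = $8,373.71 / $6,050.00 - 1
Ratio: 1.384084 - 1 = 0.384084
IRR = 38.4084%

38.4084%


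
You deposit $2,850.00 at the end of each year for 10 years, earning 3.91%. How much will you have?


Formula: FV = PMT * ((1+r)^n - 1) / r
Growth factor: (1 + 0.0391)^10 = 1.467484
Numerator: 1.467484 - 1 = 0.467484
FV = $2,850.00 * 0.467484 / 0.0391 = $34,074.94

$34,074.94


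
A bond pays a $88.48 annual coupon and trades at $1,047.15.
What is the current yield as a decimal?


Formula: Current yield = annual coupon / price
Substituting: CY = $88.48 / $1,047.15
CY = 0.084496

0.084496


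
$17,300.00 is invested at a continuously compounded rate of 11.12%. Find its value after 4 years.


Formula: FV = P * e^(r*t)
Exponent: r*t = 0.1112 * 4 = 0.4448
e^(0.4448) = 1.560178
FV = $17,300.00 * 1.560178 = $26,991.08

$26,991.08


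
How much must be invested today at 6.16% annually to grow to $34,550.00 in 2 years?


Formula: PV = FV / (1 + r)^n
Substituting: PV = $34,550.00 / (1 + 0.0616)^2
Discount factor: (1.0616)^2 = 1.126995
PV = $34,550.00 / 1.126995 = $30,656.76

$30,656.76


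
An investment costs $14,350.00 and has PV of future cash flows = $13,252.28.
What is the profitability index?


Formula: PI = PV(cash flows) / initial investment
Substituting: PI = $13,252.28 / $14,350.00
PI = 0.9235

0.9235


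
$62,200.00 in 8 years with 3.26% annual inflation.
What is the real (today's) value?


Formula: Real value = nominal / (1 + inflation)^years
Price level: (1 + 0.0326)^8 = 1.292579
Real value = $62,200.00 / 1.292579 = $48,120.86

$48,120.86


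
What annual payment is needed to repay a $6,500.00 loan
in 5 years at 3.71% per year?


Formula: PMT = PV * r / (1 - (1+r)^(-n))
Denominator: 1 - (1 + 0.0371)^(-5) = 0.166517
Numerator: $6,500.00 * 0.0371 = 241.15
PMT = 241.15 / 0.166517 = $1,448.20

$1,448.20


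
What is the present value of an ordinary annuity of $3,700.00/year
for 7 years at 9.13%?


Formula: PV = PMT * (1 - (1+r)^(-n)) / r
Discount factor: (1 + 0.0913)^(-7) = 0.542489
Bracket: 1 - 0.542489 = 0.457511
PV = $3,700.00 * 0.457511 / 0.0913 = $18,540.97

$18,540.97


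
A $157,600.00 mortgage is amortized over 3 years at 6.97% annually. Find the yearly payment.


Formula: PMT = PV * r / (1 - (1+r)^(-n))
Denominator: 1 - (1 + 0.0697)^(-3) = 0.183015
Numerator: $157,600.00 * 0.0697 = 10984.72
PMT = 10984.72 / 0.183015 = $60,020.83

$60,020.83


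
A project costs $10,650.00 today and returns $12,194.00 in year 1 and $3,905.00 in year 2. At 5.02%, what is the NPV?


Formula: NPV = C0 + C1/(1+r) + C2/(1+r)^2
Discount C1: $12,194.00 / (1 + 0.0502) = $11,611.12
Discount C2: $3,905.00 / (1 + 0.0502)^2 = $3,540.60
NPV = -$10,650.00 + $11,611.12 + $3,540.60 = $4,501.72

$4,501.72


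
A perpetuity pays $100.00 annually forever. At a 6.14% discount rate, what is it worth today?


Formula: PV = C / r
Substituting: PV = $100.00 / 0.0614
PV = $1,628.66

$1,628.66


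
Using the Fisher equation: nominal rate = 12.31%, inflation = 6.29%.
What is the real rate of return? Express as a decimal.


Formula: (1 + r_real) = (1 + r_nom) / (1 + inflation)
Substituting: (1 + r_real) = 1.1231 / 1.0629
(1 + r_real) = 1.056638
r_real = 1.056638 - 1 = 0.056638

0.056638


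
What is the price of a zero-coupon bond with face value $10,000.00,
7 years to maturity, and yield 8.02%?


Formula: Price = FV / (1 + r)^n
Substituting: Price = $10,000.00 / (1 + 0.0802)^7
Discount factor: (1.0802)^7 = 1.716047
Price = $10,000.00 / 1.716047 = $5,827.35

$5,827.35


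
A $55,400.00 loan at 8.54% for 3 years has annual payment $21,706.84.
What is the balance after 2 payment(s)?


Formula: Balance = PV*(1+r)^k - PMT*((1+r)^k - 1)/r
Growth: (1 + 0.0854)^2 = 1.178093
Accumulated factor: ((1+r)^k - 1)/r = 2.0854
Balance = $55,400.00 * 1.178093 - $21,706.84 * 2.0854
Balance = $19,998.92

$19,998.92


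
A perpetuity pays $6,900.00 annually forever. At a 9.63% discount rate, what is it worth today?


Formula: PV = C / r
Substituting: PV = $6,900.00 / 0.0963
PV = $71,651.09

$71,651.09


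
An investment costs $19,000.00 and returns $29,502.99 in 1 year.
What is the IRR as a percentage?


Formula: IRR = C1/C0 - 1
Substituting: IRR = $29,502.99 / $19,000.00 - 1
Ratio: 1.552789 - 1 = 0.552789
IRR = 55.2789%

55.2789%


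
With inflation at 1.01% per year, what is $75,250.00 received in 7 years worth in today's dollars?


Formula: Real value = nominal / (1 + inflation)^years
Price level: (1 + 0.0101)^7 = 1.072879
Real value = $75,250.00 / 1.072879 = $70,138.41

$70,138.41


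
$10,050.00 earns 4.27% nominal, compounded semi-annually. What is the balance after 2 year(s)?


Formula: FV = P * (1 + r/m)^(m*t)
Period rate: r/m = 0.0427 / 2 = 0.02135
Total periods: m*t = 2 * 2 = 4
Growth factor: (1 + 0.02135)^4 = 1.088174
FV = $10,050.00 * 1.088174 = $10,936.15

$10,936.15


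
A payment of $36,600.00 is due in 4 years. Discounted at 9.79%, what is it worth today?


Formula: PV = FV / (1 + r)^n
Substituting: PV = $36,600.00 / (1 + 0.0979)^4
Discount factor: (1.0979)^4 = 1.452952
PV = $36,600.00 / 1.452952 = $25,190.10

$25,190.10


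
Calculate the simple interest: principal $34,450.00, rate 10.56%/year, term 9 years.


Formula: I = P * r * t
Substituting: I = $34,450.00 * 0.1056 * 9
Step: I = $34,450.00 * 0.9504
I = $32,741.28

$32,741.28


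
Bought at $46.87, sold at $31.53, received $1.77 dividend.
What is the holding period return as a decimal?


Formula: HPR = (P1 - P0 + D) / P0
Gain: $31.53 - $46.87 + $1.77 = -$13.57
HPR = -$13.57 / $46.87 = -0.2895

-0.2895


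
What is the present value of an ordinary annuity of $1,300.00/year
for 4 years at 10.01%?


Formula: PV = PMT * (1 - (1+r)^(-n)) / r
Discount factor: (1 + 0.1001)^(-4) = 0.682765
Bracket: 1 - 0.682765 = 0.317235
PV = $1,300.00 * 0.317235 / 0.1001 = $4,119.93

$4,119.93


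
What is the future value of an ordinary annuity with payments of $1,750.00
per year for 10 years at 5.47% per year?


Formula: FV = PMT * ((1+r)^n - 1) / r
Growth factor: (1 + 0.0547)^10 = 1.703293
Numerator: 1.703293 - 1 = 0.703293
FV = $1,750.00 * 0.703293 / 0.0547 = $22,500.25

$22,500.25


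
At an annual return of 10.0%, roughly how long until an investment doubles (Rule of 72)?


Formula: Years ≈ 72 / r
Substituting: Years ≈ 72 / 10.0
Years ≈ 7.2

7.2 years


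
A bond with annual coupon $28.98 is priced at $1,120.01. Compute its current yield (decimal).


Formula: Current yield = annual coupon / price
Substituting: CY = $28.98 / $1,120.01
CY = 0.025875

0.025875


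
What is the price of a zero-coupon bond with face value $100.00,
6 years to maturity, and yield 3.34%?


Formula: Price = FV / (1 + r)^n
Substituting: Price = $100.00 / (1 + 0.0334)^6
Discount factor: (1.0334)^6 = 1.217898
Price = $100.00 / 1.217898 = $82.11

$82.11


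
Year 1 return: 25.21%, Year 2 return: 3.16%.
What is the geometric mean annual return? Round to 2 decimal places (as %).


Formula: Geometric mean = ((1+r1)*(1+r2))^(1/2) - 1
Product: (1 + 0.2521) * (1 + 0.0316) = 1.2521 * 1.0316 = 1.291666
Square root: 1.291666^0.5 = 1.136515
Geometric mean = 1.136515 - 1 = 0.136515
As percentage: 13.65%

13.65%


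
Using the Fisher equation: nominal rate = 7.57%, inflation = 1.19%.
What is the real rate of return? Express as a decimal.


Formula: (1 + r_real) = (1 + r_nom) / (1 + inflation)
Substituting: (1 + r_real) = 1.0757 / 1.0119
(1 + r_real) = 1.06305
r_real = 1.06305 - 1 = 0.06305

0.06305


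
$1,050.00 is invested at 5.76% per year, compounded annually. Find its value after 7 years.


Formula: FV = P * (1 + r)^n
Substituting: FV = $1,050.00 * (1 + 0.0576)^7
Growth factor: (1.0576)^7 = 1.47996
FV = $1,050.00 * 1.47996 = $1,553.96

$1,553.96


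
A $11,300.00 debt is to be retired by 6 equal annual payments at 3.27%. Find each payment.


Formula: PMT = PV * r / (1 - (1+r)^(-n))
Denominator: 1 - (1 + 0.0327)^(-6) = 0.175568
Numerator: $11,300.00 * 0.0327 = 369.51
PMT = 369.51 / 0.175568 = $2,104.66

$2,104.66


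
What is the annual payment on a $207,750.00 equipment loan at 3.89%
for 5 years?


Formula: PMT = PV * r / (1 - (1+r)^(-n))
Denominator: 1 - (1 + 0.0389)^(-5) = 0.173712
Numerator: $207,750.00 * 0.0389 = 8081.475
PMT = 8081.475 / 0.173712 = $46,522.17

$46,522.17


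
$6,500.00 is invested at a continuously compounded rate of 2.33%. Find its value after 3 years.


Formula: FV = P * e^(r*t)
Exponent: r*t = 0.0233 * 3 = 0.0699
e^(0.0699) = 1.072401
FV = $6,500.00 * 1.072401 = $6,970.61

$6,970.61


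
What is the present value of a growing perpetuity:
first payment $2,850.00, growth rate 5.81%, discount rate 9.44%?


Formula: PV = C / (r - g)
Spread: r - g = 0.0944 - 0.0581 = 0.0363
Substituting: PV = $2,850.00 / 0.0363
PV = $78,512.40

$78,512.40


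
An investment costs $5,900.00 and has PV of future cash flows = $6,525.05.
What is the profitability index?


Formula: PI = PV(cash flows) / initial investment
Substituting: PI = $6,525.05 / $5,900.00
PI = 1.1059

1.1059


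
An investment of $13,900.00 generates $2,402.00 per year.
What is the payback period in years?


Formula: Payback = investment / annual cash flow
Substituting: Payback = $13,900.00 / $2,402.00
Payback = 5.7868 years

5.7868 years


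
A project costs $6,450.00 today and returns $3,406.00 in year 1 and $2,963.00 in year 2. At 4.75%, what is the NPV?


Formula: NPV = C0 + C1/(1+r) + C2/(1+r)^2
Discount C1: $3,406.00 / (1 + 0.0475) = $3,251.55
Discount C2: $2,963.00 / (1 + 0.0475)^2 = $2,700.37
NPV = -$6,450.00 + $3,251.55 + $2,700.37 = -$498.08

-$498.08


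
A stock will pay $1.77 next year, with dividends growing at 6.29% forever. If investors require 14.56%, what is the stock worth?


Formula: P = D1 / (r - g)
Spread: r - g = 0.1456 - 0.0629 = 0.0827
Substituting: P = $1.77 / 0.0827
P = $21.40

$21.40


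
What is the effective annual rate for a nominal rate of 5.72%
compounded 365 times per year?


Formula: EAR = (1 + r/m)^m - 1
Period rate: r/m = 0.0572 / 365 = 0.000157
Compounding: (1 + 0.000157)^365 = 1.058863
EAR = 1.058863 - 1 = 0.058863

0.058863


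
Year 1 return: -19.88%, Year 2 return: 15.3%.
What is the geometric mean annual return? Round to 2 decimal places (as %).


Formula: Geometric mean = ((1+r1)*(1+r2))^(1/2) - 1
Product: (1 + -0.1988) * (1 + 0.153) = 0.8012 * 1.153 = 0.923784
Square root: 0.923784^0.5 = 0.961137
Geometric mean = 0.961137 - 1 = -0.038863
As percentage: -3.89%

-3.89%


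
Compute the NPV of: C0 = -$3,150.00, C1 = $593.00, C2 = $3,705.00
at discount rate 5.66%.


Formula: NPV = C0 + C1/(1+r) + C2/(1+r)^2
Discount C1: $593.00 / (1 + 0.0566) = $561.23
Discount C2: $3,705.00 / (1 + 0.0566)^2 = $3,318.69
NPV = -$3,150.00 + $561.23 + $3,318.69 = $729.93

$729.93


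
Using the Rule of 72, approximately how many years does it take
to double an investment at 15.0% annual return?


Formula: Years ≈ 72 / r
Substituting: Years ≈ 72 / 15.0
Years ≈ 4.8

4.8 years


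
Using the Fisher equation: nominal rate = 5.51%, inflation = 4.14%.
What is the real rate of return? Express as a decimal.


Formula: (1 + r_real) = (1 + r_nom) / (1 + inflation)
Substituting: (1 + r_real) = 1.0551 / 1.0414
(1 + r_real) = 1.013155
r_real = 1.013155 - 1 = 0.013155

0.013155
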